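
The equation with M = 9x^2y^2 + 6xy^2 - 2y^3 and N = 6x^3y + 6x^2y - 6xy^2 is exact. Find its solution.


Check exactness: ∂M/∂y = 18x^2y + 12xy - 6y^2 and ∂N/∂x = 18x^2y + 12xy - 6y^2; equal, so the equation is exact.
Integrate M with respect to x (treating y as constant): ∫M dx = 3x^3y^2 + 3x^2y^2 - 2xy^3 + h(y).
Differentiate w.r.t. y and set equal to N: all terms match, so h'(y) = 0 and h is a constant absorbed into C.
General solution: 3x^3y^2 + 3x^2y^2 - 2xy^3 = C.


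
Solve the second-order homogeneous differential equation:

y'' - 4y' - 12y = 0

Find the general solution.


Characteristic equation: r² - 4r - 12 = 0.
Factor: (r + 2)(r - 6) = 0 ⇒ r = -2, 6 (distinct real).
General solution: y = C₁e^(-2x) + C₂e^(6x).


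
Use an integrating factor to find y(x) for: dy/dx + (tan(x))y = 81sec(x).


P(x) = tan(x) ⇒ μ = e^(∫tan(x)dx) = sec(x).
(sec(x) y)' = 81sec²(x) ⇒ sec(x) y = 81tan(x) + C.
Multiply by cos(x): y = 81sin(x) + C·cos(x).


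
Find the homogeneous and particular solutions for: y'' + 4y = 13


Homogeneous part: r² + 4 = 0 ⇒ r = ±2i, so y_h = C₁cos(2x) + C₂sin(2x).
Try constant y_p = A; plug in: 4A = 13 ⇒ A = 13/4.
General solution: y = C₁cos(2x) + C₂sin(2x) + 13/4.


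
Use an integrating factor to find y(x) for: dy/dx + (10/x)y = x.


P(x) = 10/x ⇒ μ = x^10.
(x^10 y)' = x^11 ⇒ x^10 y = x^12/(12) + C.
Solve for y: y = (1/12)x^2 + C/x^10.


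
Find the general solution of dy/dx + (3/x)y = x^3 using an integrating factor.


P(x) = 3/x ⇒ μ = x^3.
(x^3 y)' = x^3·x^3 = x^6.
Integrate: x^3 y = x^7/(7) + C.
Solve for y: y = (1/7)x^4 + C/x^3.


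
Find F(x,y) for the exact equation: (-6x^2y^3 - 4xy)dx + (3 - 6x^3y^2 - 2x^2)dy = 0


Check exactness: ∂M/∂y = -18x^2y^2 - 4x and ∂N/∂x = -18x^2y^2 - 4x; equal, so the equation is exact.
Integrate M with respect to x (treating y as constant): ∫M dx = -2x^3y^3 - 2x^2y + h(y).
Differentiate w.r.t. y and set equal to N: the x-dependent terms already match, leaving h'(y) = 3. Integrate: h(y) = 3y.
So F(x,y) = 3y - 2x^3y^3 - 2x^2y.
General solution: 3y - 2x^3y^3 - 2x^2y = C.


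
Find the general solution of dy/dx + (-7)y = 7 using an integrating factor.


P(x) = -7 ⇒ μ = e^(-7x).
(μ y)' = 7e^(-7x) ⇒ μ y = -e^(-7x) + C.
Divide by μ: y = -1 + Ce^(7x).


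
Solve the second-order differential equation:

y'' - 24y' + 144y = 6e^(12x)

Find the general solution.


Characteristic polynomial (r - 12)² = 0; repeated root r = 12.
y_h = (C₁ + C₂x)e^(12x). Forcing matches the repeated root (resonance), so try y_p = Ax² e^(12x).
Substitute and solve for A: 2A = 6, so A = 3.
General solution: y = (C₁ + C₂x + 3x²)e^(12x).


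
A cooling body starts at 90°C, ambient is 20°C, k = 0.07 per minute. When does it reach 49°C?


From T(t) = T_a + (T₀ - T_a)e^(-kt), set T(t) = 49:
(49 - 20) / (90 - 20) = e^(-0.07t), so t = -ln(0.414)/0.07 ≈ 12.6 minutes.


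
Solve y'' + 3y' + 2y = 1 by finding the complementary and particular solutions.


Characteristic roots of r² + 3r + 2 = 0 are -2, -1.
y_h = C₁e^(-2x) + C₂e^(-x).
Constant forcing; try y_p = A. Then 2A = 1 ⇒ A = 1/2.
General solution: y = C₁e^(-2x) + C₂e^(-x) + 1/2.


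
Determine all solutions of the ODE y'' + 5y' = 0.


Characteristic equation: r² + 5r = 0.
Factor: (r + 5)(r - 0) = 0 ⇒ r = -5, 0 (distinct real).
General solution: y = C₁e^(-5x) + C₂.


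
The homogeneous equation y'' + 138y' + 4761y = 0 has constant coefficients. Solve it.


Characteristic equation: r² + 138r + 4761 = 0, i.e. (r + 69)² = 0.
Repeated root r = -69; include an x factor for the second linearly independent solution.
General solution: y = (C₁ + C₂x)e^(-69x).


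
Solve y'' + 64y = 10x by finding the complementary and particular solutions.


Homogeneous: r² + 64 = 0 ⇒ r = ±8i, y_h = C₁cos(8x) + C₂sin(8x).
Polynomial forcing; try y_p = Ax + B. Then y_p'' + 64 y_p = 64(Ax + B) = 10x, so B = 0 and A = 5/32.
General solution: y = C₁cos(8x) + C₂sin(8x) + (5/32)x.


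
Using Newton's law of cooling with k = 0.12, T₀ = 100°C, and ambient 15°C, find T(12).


Newton's law: dT/dt = -k(T - T_a) has solution T(t) = T_a + (T₀ - T_a)e^(-kt).
Plug in T_a = 15, T₀ = 100, k = 0.12, t = 12: T(12) = 15 + (85)e^(-1.44) ≈ 35.1°C.


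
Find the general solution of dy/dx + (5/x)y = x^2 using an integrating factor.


P(x) = 5/x ⇒ μ = x^5.
(x^5 y)' = x^5·x^2 = x^7.
Integrate: x^5 y = x^8/(8) + C.
Solve for y: y = (1/8)x^3 + C/x^5.


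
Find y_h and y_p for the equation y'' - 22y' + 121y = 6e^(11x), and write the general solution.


Characteristic polynomial (r - 11)² = 0; repeated root r = 11.
y_h = (C₁ + C₂x)e^(11x). Forcing matches the repeated root (resonance), so try y_p = Ax² e^(11x).
Substitute and solve for A: 2A = 6, so A = 3.
General solution: y = (C₁ + C₂x + 3x²)e^(11x).


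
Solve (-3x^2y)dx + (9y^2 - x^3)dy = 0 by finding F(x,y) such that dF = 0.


Check exactness: ∂M/∂y = -3x^2 and ∂N/∂x = -3x^2; equal, so the equation is exact.
Integrate M with respect to x (treating y as constant): ∫M dx = -x^3y + h(y).
Differentiate w.r.t. y and set equal to N: the x-dependent terms already match, leaving h'(y) = 9y^2. Integrate: h(y) = 3y^3.
So F(x,y) = 3y^3 - x^3y.
General solution: 3y^3 - x^3y = C.


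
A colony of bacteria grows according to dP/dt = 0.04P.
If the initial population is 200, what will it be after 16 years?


The ODE dP/dt = 0.04P has solution P(t) = P(0)e^(0.04t).
Substitute P(0) = 200 and t = 16: P(16) = 200 e^(0.64) ≈ 379.


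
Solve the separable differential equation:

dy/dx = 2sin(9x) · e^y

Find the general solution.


Separate: e^(-y) dy = 2sin(9x) dx.
Integrate: -e^(-y) = -(2/9)cos(9x) + C₀.
Rearrange: e^(-y) = (2/9)cos(9x) + C.


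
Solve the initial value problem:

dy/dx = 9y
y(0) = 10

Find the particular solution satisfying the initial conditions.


General solution of y' = 9y is y = Ce^(9x).
Apply y(0) = 10: C = 10.
Particular solution: y = 10e^(9x).


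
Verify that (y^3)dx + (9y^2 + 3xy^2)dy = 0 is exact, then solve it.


Check exactness: ∂M/∂y = 3y^2 and ∂N/∂x = 3y^2; equal, so the equation is exact.
Integrate M with respect to x (treating y as constant): ∫M dx = xy^3 + h(y).
Differentiate w.r.t. y and set equal to N: the x-dependent terms already match, leaving h'(y) = 9y^2. Integrate: h(y) = 3y^3.
So F(x,y) = 3y^3 + xy^3.
General solution: 3y^3 + xy^3 = C.


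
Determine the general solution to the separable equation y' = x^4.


Integrate both sides with respect to x: y = ∫ x^4 dx = (1/5)x^5 + C.


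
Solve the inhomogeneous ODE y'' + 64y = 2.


Homogeneous part: r² + 64 = 0 ⇒ r = ±8i, so y_h = C₁cos(8x) + C₂sin(8x).
Try constant y_p = A; plug in: 64A = 2 ⇒ A = 1/32.
General solution: y = C₁cos(8x) + C₂sin(8x) + 1/32.


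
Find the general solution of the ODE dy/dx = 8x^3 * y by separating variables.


Separate variables: dy/y = 8x^3 dx.
Integrate: ln|y| = 2x^4 + C₀.
Exponentiate: y = Ce^(2x^4).


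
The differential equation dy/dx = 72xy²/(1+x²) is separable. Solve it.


Separate: dy/y² = 72x/(1+x²) dx.
Integrate LHS: ∫ dy/y² = -1/y.
Integrate RHS via u = 1+x²: 36ln(1+x²) + C.
Result: -1/y = 36ln(1+x²) + C.


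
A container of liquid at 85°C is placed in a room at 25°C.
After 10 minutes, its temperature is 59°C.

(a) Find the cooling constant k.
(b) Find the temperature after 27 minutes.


Newton's law: T(t) = T_a + (T₀ - T_a)e^(-kt).
(a) Use T(10) = 59: (59 - 25)/(85 - 25) = e^(-k·10), so k = -ln(0.567)/10 ≈ 0.0568.
(b) Apply k to t = 27: T(27) = 25 + (60)e^(-1.534) ≈ 37.9°C.


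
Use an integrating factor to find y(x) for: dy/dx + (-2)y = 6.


P(x) = -2 ⇒ μ = e^(-2x).
(μ y)' = 6e^(-2x) ⇒ μ y = -3e^(-2x) + C.
Divide by μ: y = -3 + Ce^(2x).


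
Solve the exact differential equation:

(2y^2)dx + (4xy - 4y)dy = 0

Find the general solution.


Check exactness: ∂M/∂y = 4y and ∂N/∂x = 4y; equal, so the equation is exact.
Integrate M with respect to x (treating y as constant): ∫M dx = 2xy^2 + h(y).
Differentiate w.r.t. y and set equal to N: the x-dependent terms already match, leaving h'(y) = -4y. Integrate: h(y) = -2y^2.
So F(x,y) = 2xy^2 - 2y^2.
General solution: 2xy^2 - 2y^2 = C.


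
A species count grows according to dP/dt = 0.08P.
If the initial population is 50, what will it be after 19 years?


The ODE dP/dt = 0.08P has solution P(t) = P(0)e^(0.08t).
Substitute P(0) = 50 and t = 19: P(19) = 50 e^(1.52) ≈ 229.


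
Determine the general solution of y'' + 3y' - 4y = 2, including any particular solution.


Characteristic roots of r² + 3r - 4 = 0 are -4, 1.
y_h = C₁e^(-4x) + C₂e^(x).
Forcing exponent 0 is not a characteristic root; try y_p = A.
Substitute: A·(0 + (3)·0 + (-4)) = A·-4 = 2, so A = -1/2.
General solution: y = C₁e^(-4x) + C₂e^(x) - 1/2.


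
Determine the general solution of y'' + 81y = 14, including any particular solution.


Homogeneous part: r² + 81 = 0 ⇒ r = ±9i, so y_h = C₁cos(9x) + C₂sin(9x).
Try constant y_p = A; plug in: 81A = 14 ⇒ A = 14/81.
General solution: y = C₁cos(9x) + C₂sin(9x) + 14/81.


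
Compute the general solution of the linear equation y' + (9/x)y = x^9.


P(x) = 9/x ⇒ μ = x^9.
(x^9 y)' = x^9·x^9 = x^18.
Integrate: x^9 y = x^19/(19) + C.
Solve for y: y = (1/19)x^10 + C/x^9.


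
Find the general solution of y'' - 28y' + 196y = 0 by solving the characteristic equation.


Characteristic equation: r² - 28r + 196 = 0, i.e. (r - 14)² = 0.
Repeated root r = 14; include an x factor for the second linearly independent solution.
General solution: y = (C₁ + C₂x)e^(14x).


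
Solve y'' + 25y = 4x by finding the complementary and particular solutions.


Homogeneous: r² + 25 = 0 ⇒ r = ±5i, y_h = C₁cos(5x) + C₂sin(5x).
Polynomial forcing; try y_p = Ax + B. Then y_p'' + 25 y_p = 25(Ax + B) = 4x, so B = 0 and A = 4/25.
General solution: y = C₁cos(5x) + C₂sin(5x) + (4/25)x.


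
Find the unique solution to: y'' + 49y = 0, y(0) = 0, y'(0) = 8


Characteristic roots of r² + 49 = 0 are ±7i, so y = C₁cos(7x) + C₂sin(7x).
Apply y(0) = 0: C₁ = 0. Differentiate and apply y'(0) = 8: 7·C₂ = 8, so C₂ = 8/7.
Particular solution: y = (8/7)sin(7x).


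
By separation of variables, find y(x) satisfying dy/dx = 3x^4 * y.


Separate variables: dy/y = 3x^4 dx.
Integrate: ln|y| = (3/5)x^5 + C₀.
Exponentiate: y = Ce^((3/5)x^5).


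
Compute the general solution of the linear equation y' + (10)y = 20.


P(x) = 10, Q(x) = 20; integrating factor μ = e^(10x).
(μ y)' = 20e^(10x) ⇒ μ y = 2e^(10x) + C.
Divide by μ: y = 2 + Ce^(-10x).


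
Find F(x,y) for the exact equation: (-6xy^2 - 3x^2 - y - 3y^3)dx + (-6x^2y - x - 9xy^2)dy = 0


Check exactness: ∂M/∂y = -12xy - 1 - 9y^2 and ∂N/∂x = -12xy - 1 - 9y^2; equal, so the equation is exact.
Integrate M with respect to x (treating y as constant): ∫M dx = -3x^2y^2 - x^3 - xy - 3xy^3 + h(y).
Differentiate w.r.t. y and set equal to N: all terms match, so h'(y) = 0 and h is a constant absorbed into C.
General solution: -3x^2y^2 - x^3 - xy - 3xy^3 = C.


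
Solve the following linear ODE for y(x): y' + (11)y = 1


P(x) = 11, Q(x) = 1; integrating factor μ = e^(11x).
(μ y)' = e^(11x) ⇒ μ y = (1/11)e^(11x) + C.
Divide by μ: y = 1/11 + Ce^(-11x).


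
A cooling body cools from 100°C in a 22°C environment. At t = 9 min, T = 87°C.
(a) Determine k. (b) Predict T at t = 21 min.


Newton's law: T(t) = T_a + (T₀ - T_a)e^(-kt).
(a) Use T(9) = 87: (87 - 22)/(100 - 22) = e^(-k·9), so k = -ln(0.833)/9 ≈ 0.0203.
(b) Apply k to t = 21: T(21) = 22 + (78)e^(-0.425) ≈ 73.0°C.


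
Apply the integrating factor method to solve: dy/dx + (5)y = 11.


P(x) = 5, Q(x) = 11; integrating factor μ = e^(5x).
(μ y)' = 11e^(5x) ⇒ μ y = (11/5)e^(5x) + C.
Divide by μ: y = 11/5 + Ce^(-5x).


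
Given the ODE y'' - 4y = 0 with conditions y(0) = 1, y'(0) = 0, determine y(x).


Characteristic roots of r² - 4 = 0 are -2, 2.
General solution y = c₁ e^(-2x) + c₂ e^(2x).
Apply y(0) = 1: c₁ + c₂ = 1. Apply y'(0) = 0: -2 c₁ + 2 c₂ = 0.
Solve: c₁ = 1/2, c₂ = 1/2.
Particular solution: y = (1/2)e^(-2x) + (1/2)e^(2x).


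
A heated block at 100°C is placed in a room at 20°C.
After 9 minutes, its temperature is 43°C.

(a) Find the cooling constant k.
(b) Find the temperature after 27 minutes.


Newton's law: T(t) = T_a + (T₀ - T_a)e^(-kt).
(a) Use T(9) = 43: (43 - 20)/(100 - 20) = e^(-k·9), so k = -ln(0.287)/9 ≈ 0.1385.
(b) Apply k to t = 27: T(27) = 20 + (80)e^(-3.740) ≈ 21.9°C.


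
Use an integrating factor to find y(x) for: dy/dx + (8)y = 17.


P(x) = 8, Q(x) = 17; integrating factor μ = e^(8x).
(μ y)' = 17e^(8x) ⇒ μ y = (17/8)e^(8x) + C.
Divide by μ: y = 17/8 + Ce^(-8x).


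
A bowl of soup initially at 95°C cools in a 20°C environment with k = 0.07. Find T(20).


Newton's law: dT/dt = -k(T - T_a) has solution T(t) = T_a + (T₀ - T_a)e^(-kt).
Plug in T_a = 20, T₀ = 95, k = 0.07, t = 20: T(20) = 20 + (75)e^(-1.40) ≈ 38.5°C.


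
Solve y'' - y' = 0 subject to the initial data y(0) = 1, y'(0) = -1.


Characteristic roots of r² - r = 0 are 1, 0.
General solution y = c₁ e^(x) + c₂.
Apply y(0) = 1: c₁ + c₂ = 1. Apply y'(0) = -1: 1 c₁ + 0 c₂ = -1.
Solve: c₁ = -1, c₂ = 2.
Particular solution: y = -e^(x) + 2.


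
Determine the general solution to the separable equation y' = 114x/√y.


Separate: √y dy = 114x dx.
Integrate: (2/3)y^(3/2) = 57x² + C.


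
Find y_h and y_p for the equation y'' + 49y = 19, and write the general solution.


Homogeneous part: r² + 49 = 0 ⇒ r = ±7i, so y_h = C₁cos(7x) + C₂sin(7x).
Try constant y_p = A; plug in: 49A = 19 ⇒ A = 19/49.
General solution: y = C₁cos(7x) + C₂sin(7x) + 19/49.


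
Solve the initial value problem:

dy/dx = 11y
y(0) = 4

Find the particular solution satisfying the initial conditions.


General solution of y' = 11y is y = Ce^(11x).
Apply y(0) = 4: C = 4.
Particular solution: y = 4e^(11x).


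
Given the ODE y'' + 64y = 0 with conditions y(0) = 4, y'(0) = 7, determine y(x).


Characteristic roots of r² + 64 = 0 are ±8i, so y = C₁cos(8x) + C₂sin(8x).
Apply y(0) = 4: C₁ = 4. Differentiate and apply y'(0) = 7: 8·C₂ = 7, so C₂ = 7/8.
Particular solution: y = 4cos(8x) + (7/8)sin(8x).


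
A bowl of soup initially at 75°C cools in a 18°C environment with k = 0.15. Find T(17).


Newton's law: dT/dt = -k(T - T_a) has solution T(t) = T_a + (T₀ - T_a)e^(-kt).
Plug in T_a = 18, T₀ = 75, k = 0.15, t = 17: T(17) = 18 + (57)e^(-2.55) ≈ 22.5°C.


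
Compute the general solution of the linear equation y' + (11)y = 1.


P(x) = 11, Q(x) = 1; integrating factor μ = e^(11x).
(μ y)' = e^(11x) ⇒ μ y = (1/11)e^(11x) + C.
Divide by μ: y = 1/11 + Ce^(-11x).


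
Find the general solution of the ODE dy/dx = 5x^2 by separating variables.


Integrate both sides with respect to x: y = ∫ 5x^2 dx = (5/3)x^3 + C.


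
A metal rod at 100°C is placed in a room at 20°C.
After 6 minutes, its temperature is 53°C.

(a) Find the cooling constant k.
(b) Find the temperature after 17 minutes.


Newton's law: T(t) = T_a + (T₀ - T_a)e^(-kt).
(a) Use T(6) = 53: (53 - 20)/(100 - 20) = e^(-k·6), so k = -ln(0.412)/6 ≈ 0.1476.
(b) Apply k to t = 17: T(17) = 20 + (80)e^(-2.509) ≈ 26.5°C.


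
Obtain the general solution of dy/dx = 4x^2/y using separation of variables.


Separate variables: y dy = 4x^2 dx.
Integrate both sides: y²/2 = (4/3)x^3 + C₀.
Multiply by 2: y² = (8/3)x^3 + C.


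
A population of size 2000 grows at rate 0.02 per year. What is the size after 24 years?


The ODE dP/dt = 0.02P has solution P(t) = P(0)e^(0.02t).
Substitute P(0) = 2000 and t = 24: P(24) = 2000 e^(0.48) ≈ 3232.


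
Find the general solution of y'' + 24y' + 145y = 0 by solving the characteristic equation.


Characteristic equation: r² + 24r + 145 = 0.
Discriminant is negative; roots r = -12 ± 1i (complex conjugate pair).
General solution uses e^(α x)(C₁ cos(β x) + C₂ sin(β x)): y = e^(-12x)(C₁cos(x) + C₂sin(x)).


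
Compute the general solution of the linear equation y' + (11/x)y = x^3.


P(x) = 11/x ⇒ μ = x^11.
(x^11 y)' = x^14 ⇒ x^11 y = x^15/(15) + C.
Solve for y: y = (1/15)x^4 + C/x^11.


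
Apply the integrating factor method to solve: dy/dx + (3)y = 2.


P(x) = 3, Q(x) = 2; integrating factor μ = e^(3x).
(μ y)' = 2e^(3x) ⇒ μ y = (2/3)e^(3x) + C.
Divide by μ: y = 2/3 + Ce^(-3x).


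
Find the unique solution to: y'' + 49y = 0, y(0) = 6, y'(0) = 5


Characteristic roots of r² + 49 = 0 are ±7i, so y = C₁cos(7x) + C₂sin(7x).
Apply y(0) = 6: C₁ = 6. Differentiate and apply y'(0) = 5: 7·C₂ = 5, so C₂ = 5/7.
Particular solution: y = 6cos(7x) + (5/7)sin(7x).


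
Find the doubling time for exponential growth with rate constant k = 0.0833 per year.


Exponential growth: P(t) = P₀ e^(0.0833t). Set P(t)/P₀ = 2: e^(0.0833t) = 2.
Solve: t = ln(2)/0.0833 ≈ 8.32 years.


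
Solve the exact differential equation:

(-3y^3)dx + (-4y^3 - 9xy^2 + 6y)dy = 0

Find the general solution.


Check exactness: ∂M/∂y = -9y^2 and ∂N/∂x = -9y^2; equal, so the equation is exact.
Integrate M with respect to x (treating y as constant): ∫M dx = -3xy^3 + h(y).
Differentiate w.r.t. y and set equal to N: the x-dependent terms already match, leaving h'(y) = -4y^3 + 6y. Integrate: h(y) = -y^4 + 3y^2.
So F(x,y) = -y^4 - 3xy^3 + 3y^2.
General solution: -y^4 - 3xy^3 + 3y^2 = C.


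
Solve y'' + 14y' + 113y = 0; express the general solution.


Characteristic equation: r² + 14r + 113 = 0.
Discriminant is negative; roots r = -7 ± 8i (complex conjugate pair).
General solution uses e^(α x)(C₁ cos(β x) + C₂ sin(β x)): y = e^(-7x)(C₁cos(8x) + C₂sin(8x)).


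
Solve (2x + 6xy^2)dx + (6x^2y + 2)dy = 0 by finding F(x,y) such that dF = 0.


Check exactness: ∂M/∂y = 12xy and ∂N/∂x = 12xy; equal, so the equation is exact.
Integrate M with respect to x (treating y as constant): ∫M dx = x^2 + 3x^2y^2 + h(y).
Differentiate w.r.t. y and set equal to N: the x-dependent terms already match, leaving h'(y) = 2. Integrate: h(y) = 2y.
So F(x,y) = x^2 + 3x^2y^2 + 2y.
General solution: x^2 + 3x^2y^2 + 2y = C.


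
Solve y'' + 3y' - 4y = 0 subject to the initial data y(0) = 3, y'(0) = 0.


Characteristic roots of r² + 3r - 4 = 0 are 1, -4.
General solution y = c₁ e^(x) + c₂ e^(-4x).
Apply y(0) = 3: c₁ + c₂ = 3. Apply y'(0) = 0: 1 c₁ - 4 c₂ = 0.
Solve: c₁ = 12/5, c₂ = 3/5.
Particular solution: y = (12/5)e^(x) + (3/5)e^(-4x).


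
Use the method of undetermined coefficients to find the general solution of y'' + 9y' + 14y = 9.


Characteristic roots of r² + 9r + 14 = 0 are -7, -2.
y_h = C₁e^(-7x) + C₂e^(-2x).
Constant forcing; try y_p = A. Then 14A = 9 ⇒ A = 9/14.
General solution: y = C₁e^(-7x) + C₂e^(-2x) + 9/14.


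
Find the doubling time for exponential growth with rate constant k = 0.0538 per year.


Exponential growth: P(t) = P₀ e^(0.0538t). Set P(t)/P₀ = 2: e^(0.0538t) = 2.
Solve: t = ln(2)/0.0538 ≈ 12.88 years.


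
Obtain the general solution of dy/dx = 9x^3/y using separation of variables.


Separate variables: y dy = 9x^3 dx.
Integrate both sides: y²/2 = (9/4)x^4 + C₀.
Multiply by 2: y² = (9/2)x^4 + C.


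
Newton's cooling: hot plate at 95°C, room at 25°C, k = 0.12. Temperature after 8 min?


Newton's law: dT/dt = -k(T - T_a) has solution T(t) = T_a + (T₀ - T_a)e^(-kt).
Plug in T_a = 25, T₀ = 95, k = 0.12, t = 8: T(8) = 25 + (70)e^(-0.96) ≈ 51.8°C.


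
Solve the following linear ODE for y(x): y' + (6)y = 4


P(x) = 6, Q(x) = 4; integrating factor μ = e^(6x).
(μ y)' = 4e^(6x) ⇒ μ y = (2/3)e^(6x) + C.
Divide by μ: y = 2/3 + Ce^(-6x).


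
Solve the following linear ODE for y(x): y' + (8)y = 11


P(x) = 8, Q(x) = 11; integrating factor μ = e^(8x).
(μ y)' = 11e^(8x) ⇒ μ y = (11/8)e^(8x) + C.
Divide by μ: y = 11/8 + Ce^(-8x).


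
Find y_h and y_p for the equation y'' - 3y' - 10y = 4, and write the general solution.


Characteristic roots of r² - 3r - 10 = 0 are 5, -2.
y_h = C₁e^(5x) + C₂e^(-2x).
Forcing exponent 0 is not a characteristic root; try y_p = A.
Substitute: A·(0 + (-3)·0 + (-10)) = A·-10 = 4, so A = -2/5.
General solution: y = C₁e^(5x) + C₂e^(-2x) - 2/5.


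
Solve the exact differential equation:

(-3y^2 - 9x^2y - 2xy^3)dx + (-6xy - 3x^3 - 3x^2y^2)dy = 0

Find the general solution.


Check exactness: ∂M/∂y = -6y - 9x^2 - 6xy^2 and ∂N/∂x = -6y - 9x^2 - 6xy^2; equal, so the equation is exact.
Integrate M with respect to x (treating y as constant): ∫M dx = -3xy^2 - 3x^3y - x^2y^3 + h(y).
Differentiate w.r.t. y and set equal to N: all terms match, so h'(y) = 0 and h is a constant absorbed into C.
General solution: -3xy^2 - 3x^3y - x^2y^3 = C.


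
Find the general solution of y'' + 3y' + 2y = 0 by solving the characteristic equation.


Characteristic equation: r² + 3r + 2 = 0.
Factor: (r + 1)(r + 2) = 0 ⇒ r = -1, -2 (distinct real).
General solution: y = C₁e^(-x) + C₂e^(-2x).


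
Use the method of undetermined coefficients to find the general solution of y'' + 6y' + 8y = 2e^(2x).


Characteristic roots of r² + 6r + 8 = 0 are -4, -2.
y_h = C₁e^(-4x) + C₂e^(-2x).
Forcing exponent 2 is not a characteristic root; try y_p = Ae^(2x).
Substitute: A·(4 + (6)·2 + (8)) = A·24 = 2, so A = 1/12.
General solution: y = C₁e^(-4x) + C₂e^(-2x) + (1/12)e^(2x).


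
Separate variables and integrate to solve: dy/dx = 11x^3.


Integrate both sides with respect to x: y = ∫ 11x^3 dx = (11/4)x^4 + C.


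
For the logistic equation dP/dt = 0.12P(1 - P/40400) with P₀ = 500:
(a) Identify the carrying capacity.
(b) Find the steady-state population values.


Logistic ODE dP/dt = 0.12P(1 - P/40400) has equilibria where dP/dt = 0, i.e. P = 0 or P = 40400.
The coefficient (1 - P/K) = 0 when P = K, identifying K = 40400 as the carrying capacity.
(a) K = 40400; (b) equilibria P = 0 and P = 40400.


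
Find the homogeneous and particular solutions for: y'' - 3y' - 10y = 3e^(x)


Characteristic roots of r² - 3r - 10 = 0 are -2, 5.
y_h = C₁e^(-2x) + C₂e^(5x).
Forcing exponent 1 is not a characteristic root; try y_p = Ae^(x).
Substitute: A·(1 + (-3)·1 + (-10)) = A·-12 = 3, so A = -1/4.
General solution: y = C₁e^(-2x) + C₂e^(5x) - (1/4)e^(x).


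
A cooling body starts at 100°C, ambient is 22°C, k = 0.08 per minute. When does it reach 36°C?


From T(t) = T_a + (T₀ - T_a)e^(-kt), set T(t) = 36:
(36 - 22) / (100 - 22) = e^(-0.08t), so t = -ln(0.179)/0.08 ≈ 21.5 minutes.


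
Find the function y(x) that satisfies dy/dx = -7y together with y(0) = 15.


General solution of y' = -7y is y = Ce^(-7x).
Apply y(0) = 15: C = 15.
Particular solution: y = 15e^(-7x).


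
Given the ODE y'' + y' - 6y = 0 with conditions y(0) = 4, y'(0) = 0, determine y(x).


Characteristic roots of r² + r - 6 = 0 are -3, 2.
General solution y = c₁ e^(-3x) + c₂ e^(2x).
Apply y(0) = 4: c₁ + c₂ = 4. Apply y'(0) = 0: -3 c₁ + 2 c₂ = 0.
Solve: c₁ = 8/5, c₂ = 12/5.
Particular solution: y = (8/5)e^(-3x) + (12/5)e^(2x).


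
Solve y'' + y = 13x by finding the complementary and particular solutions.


Homogeneous: r² + 1 = 0 ⇒ r = ±1i, y_h = C₁cos(x) + C₂sin(x).
Polynomial forcing; try y_p = Ax + B. Then y_p'' + 1 y_p = 1(Ax + B) = 13x, so B = 0 and A = 13.
General solution: y = C₁cos(x) + C₂sin(x) + 13x.


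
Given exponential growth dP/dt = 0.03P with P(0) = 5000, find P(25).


The ODE dP/dt = 0.03P has solution P(t) = P(0)e^(0.03t).
Substitute P(0) = 5000 and t = 25: P(25) = 5000 e^(0.75) ≈ 10585.


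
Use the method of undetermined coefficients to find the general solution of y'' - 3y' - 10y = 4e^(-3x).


Characteristic roots of r² - 3r - 10 = 0 are -2, 5.
y_h = C₁e^(-2x) + C₂e^(5x).
Forcing exponent -3 is not a characteristic root; try y_p = Ae^(-3x).
Substitute: A·(9 + (-3)·-3 + (-10)) = A·8 = 4, so A = 1/2.
General solution: y = C₁e^(-2x) + C₂e^(5x) + (1/2)e^(-3x).


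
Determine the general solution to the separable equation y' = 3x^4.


Integrate both sides with respect to x: y = ∫ 3x^4 dx = (3/5)x^5 + C.


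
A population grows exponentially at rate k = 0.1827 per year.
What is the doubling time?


Exponential growth: P(t) = P₀ e^(0.1827t). Set P(t)/P₀ = 2: e^(0.1827t) = 2.
Solve: t = ln(2)/0.1827 ≈ 3.79 years.


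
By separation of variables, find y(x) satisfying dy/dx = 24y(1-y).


Separate: dy/[y(1-y)] = 24 dx.
Partial fractions: 1/[y(1-y)] = 1/y + 1/(1-y).
Integrate: ln|y/(1-y)| = 24x + C₀.
Solve for y: y = 1/(1 + Ce^(-24x)).


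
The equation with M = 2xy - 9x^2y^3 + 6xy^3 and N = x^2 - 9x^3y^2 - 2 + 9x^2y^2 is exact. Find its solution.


Check exactness: ∂M/∂y = 2x - 27x^2y^2 + 18xy^2 and ∂N/∂x = 2x - 27x^2y^2 + 18xy^2; equal, so the equation is exact.
Integrate M with respect to x (treating y as constant): ∫M dx = x^2y - 3x^3y^3 + 3x^2y^3 + h(y).
Differentiate w.r.t. y and set equal to N: the x-dependent terms already match, leaving h'(y) = -2. Integrate: h(y) = -2y.
So F(x,y) = x^2y - 3x^3y^3 - 2y + 3x^2y^3.
General solution: x^2y - 3x^3y^3 - 2y + 3x^2y^3 = C.


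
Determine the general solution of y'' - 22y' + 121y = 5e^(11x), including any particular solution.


Characteristic polynomial (r - 11)² = 0; repeated root r = 11.
y_h = (C₁ + C₂x)e^(11x). Forcing matches the repeated root (resonance), so try y_p = Ax² e^(11x).
Substitute and solve for A: 2A = 5, so A = 5/2.
General solution: y = (C₁ + C₂x + (5/2)x²)e^(11x).


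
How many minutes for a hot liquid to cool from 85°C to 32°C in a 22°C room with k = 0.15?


From T(t) = T_a + (T₀ - T_a)e^(-kt), set T(t) = 32:
(32 - 22) / (85 - 22) = e^(-0.15t), so t = -ln(0.159)/0.15 ≈ 12.3 minutes.


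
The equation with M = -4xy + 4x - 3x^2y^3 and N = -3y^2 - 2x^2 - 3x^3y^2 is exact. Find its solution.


Check exactness: ∂M/∂y = -4x - 9x^2y^2 and ∂N/∂x = -4x - 9x^2y^2; equal, so the equation is exact.
Integrate M with respect to x (treating y as constant): ∫M dx = -2x^2y + 2x^2 - x^3y^3 + h(y).
Differentiate w.r.t. y and set equal to N: the x-dependent terms already match, leaving h'(y) = -3y^2. Integrate: h(y) = -y^3.
So F(x,y) = -y^3 - 2x^2y + 2x^2 - x^3y^3.
General solution: -y^3 - 2x^2y + 2x^2 - x^3y^3 = C.


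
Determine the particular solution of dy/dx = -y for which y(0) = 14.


General solution of y' = -y is y = Ce^(-x).
Apply y(0) = 14: C = 14.
Particular solution: y = 14e^(-x).


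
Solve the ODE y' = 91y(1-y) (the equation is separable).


Separate: dy/[y(1-y)] = 91 dx.
Partial fractions: 1/[y(1-y)] = 1/y + 1/(1-y).
Integrate: ln|y/(1-y)| = 91x + C₀.
Solve for y: y = 1/(1 + Ce^(-91x)).


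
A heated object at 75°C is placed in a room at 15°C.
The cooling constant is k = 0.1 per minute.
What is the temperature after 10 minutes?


Newton's law: dT/dt = -k(T - T_a) has solution T(t) = T_a + (T₀ - T_a)e^(-kt).
Plug in T_a = 15, T₀ = 75, k = 0.1, t = 10: T(10) = 15 + (60)e^(-1.00) ≈ 37.1°C.


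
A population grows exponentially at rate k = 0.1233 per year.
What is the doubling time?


Exponential growth: P(t) = P₀ e^(0.1233t). Set P(t)/P₀ = 2: e^(0.1233t) = 2.
Solve: t = ln(2)/0.1233 ≈ 5.62 years.


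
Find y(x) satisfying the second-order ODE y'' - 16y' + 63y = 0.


Characteristic equation: r² - 16r + 63 = 0.
Factor: (r - 7)(r - 9) = 0 ⇒ r = 7, 9 (distinct real).
General solution: y = C₁e^(7x) + C₂e^(9x).


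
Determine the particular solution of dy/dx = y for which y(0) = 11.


General solution of y' = y is y = Ce^(x).
Apply y(0) = 11: C = 11.
Particular solution: y = 11e^(x).


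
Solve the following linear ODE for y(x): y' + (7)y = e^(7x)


P(x) = 7 ⇒ μ = e^(7x).
(μ y)' = e^(14x) ⇒ μ y = e^(14x)/14 + C.
Divide by μ: y = (1/14)e^(7x) + Ce^(-7x).


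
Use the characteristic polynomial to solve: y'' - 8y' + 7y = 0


Characteristic equation: r² - 8r + 7 = 0.
Factor: (r - 7)(r - 1) = 0 ⇒ r = 7, 1 (distinct real).
General solution: y = C₁e^(7x) + C₂e^(x).


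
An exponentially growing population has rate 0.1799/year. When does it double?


Exponential growth: P(t) = P₀ e^(0.1799t). Set P(t)/P₀ = 2: e^(0.1799t) = 2.
Solve: t = ln(2)/0.1799 ≈ 3.85 years.


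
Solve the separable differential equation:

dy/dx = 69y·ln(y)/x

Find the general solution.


Separate: dy/[y ln(y)] = 69 dx/x.
Substitute u = ln(y): du/u = 69 dx/x.
Integrate: ln|ln(y)| = 69ln|x| + C₀, hence ln(y) = C·x^69.


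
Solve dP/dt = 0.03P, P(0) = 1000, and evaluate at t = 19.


The ODE dP/dt = 0.03P has solution P(t) = P(0)e^(0.03t).
Substitute P(0) = 1000 and t = 19: P(19) = 1000 e^(0.57) ≈ 1768.


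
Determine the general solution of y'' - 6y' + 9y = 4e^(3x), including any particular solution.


Characteristic polynomial (r - 3)² = 0; repeated root r = 3.
y_h = (C₁ + C₂x)e^(3x). Forcing matches the repeated root (resonance), so try y_p = Ax² e^(3x).
Substitute and solve for A: 2A = 4, so A = 2.
General solution: y = (C₁ + C₂x + 2x²)e^(3x).


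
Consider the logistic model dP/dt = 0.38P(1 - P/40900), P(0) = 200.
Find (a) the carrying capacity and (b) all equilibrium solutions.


Logistic ODE dP/dt = 0.38P(1 - P/40900) has equilibria where dP/dt = 0, i.e. P = 0 or P = 40900.
The coefficient (1 - P/K) = 0 when P = K, identifying K = 40900 as the carrying capacity.
(a) K = 40900; (b) equilibria P = 0 and P = 40900.


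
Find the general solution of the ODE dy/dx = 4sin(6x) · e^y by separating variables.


Separate: e^(-y) dy = 4sin(6x) dx.
Integrate: -e^(-y) = -(2/3)cos(6x) + C₀.
Rearrange: e^(-y) = (2/3)cos(6x) + C.


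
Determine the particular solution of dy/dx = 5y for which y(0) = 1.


General solution of y' = 5y is y = Ce^(5x).
Apply y(0) = 1: C = 1.
Particular solution: y = e^(5x).


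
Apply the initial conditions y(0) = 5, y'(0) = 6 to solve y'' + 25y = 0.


Characteristic roots of r² + 25 = 0 are ±5i, so y = C₁cos(5x) + C₂sin(5x).
Apply y(0) = 5: C₁ = 5. Differentiate and apply y'(0) = 6: 5·C₂ = 6, so C₂ = 6/5.
Particular solution: y = 5cos(5x) + (6/5)sin(5x).


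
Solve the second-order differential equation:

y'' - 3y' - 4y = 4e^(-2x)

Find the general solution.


Characteristic roots of r² - 3r - 4 = 0 are -1, 4.
y_h = C₁e^(-x) + C₂e^(4x).
Forcing exponent -2 is not a characteristic root; try y_p = Ae^(-2x).
Substitute: A·(4 + (-3)·-2 + (-4)) = A·6 = 4, so A = 2/3.
General solution: y = C₁e^(-x) + C₂e^(4x) + (2/3)e^(-2x).


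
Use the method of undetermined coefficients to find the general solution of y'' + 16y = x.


Homogeneous: r² + 16 = 0 ⇒ r = ±4i, y_h = C₁cos(4x) + C₂sin(4x).
Polynomial forcing; try y_p = Ax + B. Then y_p'' + 16 y_p = 16(Ax + B) = x, so B = 0 and A = 1/16.
General solution: y = C₁cos(4x) + C₂sin(4x) + (1/16)x.


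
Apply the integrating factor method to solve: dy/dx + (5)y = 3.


P(x) = 5, Q(x) = 3; integrating factor μ = e^(5x).
(μ y)' = 3e^(5x) ⇒ μ y = (3/5)e^(5x) + C.
Divide by μ: y = 3/5 + Ce^(-5x).


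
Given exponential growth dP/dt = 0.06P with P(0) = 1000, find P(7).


The ODE dP/dt = 0.06P has solution P(t) = P(0)e^(0.06t).
Substitute P(0) = 1000 and t = 7: P(7) = 1000 e^(0.42) ≈ 1522.


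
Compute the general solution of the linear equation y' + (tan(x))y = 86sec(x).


P(x) = tan(x) ⇒ μ = e^(∫tan(x)dx) = sec(x).
(sec(x) y)' = 86sec²(x) ⇒ sec(x) y = 86tan(x) + C.
Multiply by cos(x): y = 86sin(x) + C·cos(x).


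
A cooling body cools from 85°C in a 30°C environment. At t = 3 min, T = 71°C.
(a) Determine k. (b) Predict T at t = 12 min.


Newton's law: T(t) = T_a + (T₀ - T_a)e^(-kt).
(a) Use T(3) = 71: (71 - 30)/(85 - 30) = e^(-k·3), so k = -ln(0.745)/3 ≈ 0.0979.
(b) Apply k to t = 12: T(12) = 30 + (55)e^(-1.175) ≈ 47.0°C.


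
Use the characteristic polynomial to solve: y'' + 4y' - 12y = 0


Characteristic equation: r² + 4r - 12 = 0.
Factor: (r - 2)(r + 6) = 0 ⇒ r = 2, -6 (distinct real).
General solution: y = C₁e^(2x) + C₂e^(-6x).


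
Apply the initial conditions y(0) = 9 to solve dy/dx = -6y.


General solution of y' = -6y is y = Ce^(-6x).
Apply y(0) = 9: C = 9.
Particular solution: y = 9e^(-6x).


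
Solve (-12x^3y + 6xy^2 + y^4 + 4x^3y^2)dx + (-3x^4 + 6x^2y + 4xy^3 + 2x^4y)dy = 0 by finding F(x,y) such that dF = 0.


Check exactness: ∂M/∂y = -12x^3 + 12xy + 4y^3 + 8x^3y and ∂N/∂x = -12x^3 + 12xy + 4y^3 + 8x^3y; equal, so the equation is exact.
Integrate M with respect to x (treating y as constant): ∫M dx = -3x^4y + 3x^2y^2 + xy^4 + x^4y^2 + h(y).
Differentiate w.r.t. y and set equal to N: all terms match, so h'(y) = 0 and h is a constant absorbed into C.
General solution: -3x^4y + 3x^2y^2 + xy^4 + x^4y^2 = C.


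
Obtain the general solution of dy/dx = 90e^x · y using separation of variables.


Separate variables: dy/y = 90e^x dx.
Integrate: ln|y| = 90e^x + C₀.
Exponentiate: y = Ce^(90e^x).


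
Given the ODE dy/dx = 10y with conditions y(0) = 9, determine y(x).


General solution of y' = 10y is y = Ce^(10x).
Apply y(0) = 9: C = 9.
Particular solution: y = 9e^(10x).


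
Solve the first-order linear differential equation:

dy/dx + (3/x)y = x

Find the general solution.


P(x) = 3/x ⇒ μ = x^3.
(x^3 y)' = x^3·x^1 = x^4.
Integrate: x^3 y = x^5/(5) + C.
Solve for y: y = (1/5)x^2 + C/x^3.


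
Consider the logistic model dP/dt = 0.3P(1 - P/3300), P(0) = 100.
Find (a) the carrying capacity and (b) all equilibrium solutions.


Logistic ODE dP/dt = 0.3P(1 - P/3300) has equilibria where dP/dt = 0, i.e. P = 0 or P = 3300.
The coefficient (1 - P/K) = 0 when P = K, identifying K = 3300 as the carrying capacity.
(a) K = 3300; (b) equilibria P = 0 and P = 3300.


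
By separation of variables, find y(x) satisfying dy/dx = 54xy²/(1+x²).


Separate: dy/y² = 54x/(1+x²) dx.
Integrate LHS: ∫ dy/y² = -1/y.
Integrate RHS via u = 1+x²: 27ln(1+x²) + C.
Result: -1/y = 27ln(1+x²) + C.


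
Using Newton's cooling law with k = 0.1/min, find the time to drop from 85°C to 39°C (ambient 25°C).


From T(t) = T_a + (T₀ - T_a)e^(-kt), set T(t) = 39:
(39 - 25) / (85 - 25) = e^(-0.1t), so t = -ln(0.233)/0.1 ≈ 14.6 minutes.


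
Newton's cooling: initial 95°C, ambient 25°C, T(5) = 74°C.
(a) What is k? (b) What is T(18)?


Newton's law: T(t) = T_a + (T₀ - T_a)e^(-kt).
(a) Use T(5) = 74: (74 - 25)/(95 - 25) = e^(-k·5), so k = -ln(0.700)/5 ≈ 0.0713.
(b) Apply k to t = 18: T(18) = 25 + (70)e^(-1.284) ≈ 44.4°C.


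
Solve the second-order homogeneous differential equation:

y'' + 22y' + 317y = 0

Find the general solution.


Characteristic equation: r² + 22r + 317 = 0.
Discriminant is negative; roots r = -11 ± 14i (complex conjugate pair).
General solution uses e^(α x)(C₁ cos(β x) + C₂ sin(β x)): y = e^(-11x)(C₁cos(14x) + C₂sin(14x)).


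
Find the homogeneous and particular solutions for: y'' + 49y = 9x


Homogeneous: r² + 49 = 0 ⇒ r = ±7i, y_h = C₁cos(7x) + C₂sin(7x).
Polynomial forcing; try y_p = Ax + B. Then y_p'' + 49 y_p = 49(Ax + B) = 9x, so B = 0 and A = 9/49.
General solution: y = C₁cos(7x) + C₂sin(7x) + (9/49)x.


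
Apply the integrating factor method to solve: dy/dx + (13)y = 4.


P(x) = 13, Q(x) = 4; integrating factor μ = e^(13x).
(μ y)' = 4e^(13x) ⇒ μ y = (4/13)e^(13x) + C.
Divide by μ: y = 4/13 + Ce^(-13x).


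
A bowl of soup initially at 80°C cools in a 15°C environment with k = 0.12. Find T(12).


Newton's law: dT/dt = -k(T - T_a) has solution T(t) = T_a + (T₀ - T_a)e^(-kt).
Plug in T_a = 15, T₀ = 80, k = 0.12, t = 12: T(12) = 15 + (65)e^(-1.44) ≈ 30.4°C.


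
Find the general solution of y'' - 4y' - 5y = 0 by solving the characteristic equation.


Characteristic equation: r² - 4r - 5 = 0.
Factor: (r + 1)(r - 5) = 0 ⇒ r = -1, 5 (distinct real).
General solution: y = C₁e^(-x) + C₂e^(5x).


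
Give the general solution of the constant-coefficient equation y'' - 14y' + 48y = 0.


Characteristic equation: r² - 14r + 48 = 0.
Factor: (r - 6)(r - 8) = 0 ⇒ r = 6, 8 (distinct real).
General solution: y = C₁e^(6x) + C₂e^(8x).


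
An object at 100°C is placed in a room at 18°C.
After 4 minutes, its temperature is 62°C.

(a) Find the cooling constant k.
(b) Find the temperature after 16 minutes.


Newton's law: T(t) = T_a + (T₀ - T_a)e^(-kt).
(a) Use T(4) = 62: (62 - 18)/(100 - 18) = e^(-k·4), so k = -ln(0.537)/4 ≈ 0.1556.
(b) Apply k to t = 16: T(16) = 18 + (82)e^(-2.490) ≈ 24.8°C.


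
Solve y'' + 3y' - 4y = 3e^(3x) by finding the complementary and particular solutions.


Characteristic roots of r² + 3r - 4 = 0 are -4, 1.
y_h = C₁e^(-4x) + C₂e^(x).
Forcing exponent 3 is not a characteristic root; try y_p = Ae^(3x).
Substitute: A·(9 + (3)·3 + (-4)) = A·14 = 3, so A = 3/14.
General solution: y = C₁e^(-4x) + C₂e^(x) + (3/14)e^(3x).


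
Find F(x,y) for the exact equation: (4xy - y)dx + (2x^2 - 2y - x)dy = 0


Check exactness: ∂M/∂y = 4x - 1 and ∂N/∂x = 4x - 1; equal, so the equation is exact.
Integrate M with respect to x (treating y as constant): ∫M dx = 2x^2y - xy + h(y).
Differentiate w.r.t. y and set equal to N: the x-dependent terms already match, leaving h'(y) = -2y. Integrate: h(y) = -y^2.
So F(x,y) = 2x^2y - y^2 - xy.
General solution: 2x^2y - y^2 - xy = C.


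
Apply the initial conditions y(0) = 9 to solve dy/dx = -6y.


General solution of y' = -6y is y = Ce^(-6x).
Apply y(0) = 9: C = 9.
Particular solution: y = 9e^(-6x).


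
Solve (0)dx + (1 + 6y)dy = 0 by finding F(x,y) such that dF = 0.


Check exactness: ∂M/∂y = 0 and ∂N/∂x = 0; equal, so the equation is exact.
Integrate M with respect to x (treating y as constant): ∫M dx = 0 + h(y).
Differentiate w.r.t. y and set equal to N: the x-dependent terms already match, leaving h'(y) = 1 + 6y. Integrate: h(y) = y + 3y^2.
So F(x,y) = y + 3y^2.
General solution: y + 3y^2 = C.


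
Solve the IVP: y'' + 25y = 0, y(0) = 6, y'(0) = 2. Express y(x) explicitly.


Characteristic roots of r² + 25 = 0 are ±5i, so y = C₁cos(5x) + C₂sin(5x).
Apply y(0) = 6: C₁ = 6. Differentiate and apply y'(0) = 2: 5·C₂ = 2, so C₂ = 2/5.
Particular solution: y = 6cos(5x) + (2/5)sin(5x).


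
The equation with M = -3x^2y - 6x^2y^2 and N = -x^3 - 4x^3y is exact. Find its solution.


Check exactness: ∂M/∂y = -3x^2 - 12x^2y and ∂N/∂x = -3x^2 - 12x^2y; equal, so the equation is exact.
Integrate M with respect to x (treating y as constant): ∫M dx = -x^3y - 2x^3y^2 + h(y).
Differentiate w.r.t. y and set equal to N: all terms match, so h'(y) = 0 and h is a constant absorbed into C.
General solution: -x^3y - 2x^3y^2 = C.


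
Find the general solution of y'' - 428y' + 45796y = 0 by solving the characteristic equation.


Characteristic equation: r² - 428r + 45796 = 0, i.e. (r - 214)² = 0.
Repeated root r = 214; include an x factor for the second linearly independent solution.
General solution: y = (C₁ + C₂x)e^(214x).


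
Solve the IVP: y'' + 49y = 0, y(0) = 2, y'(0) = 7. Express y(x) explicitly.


Characteristic roots of r² + 49 = 0 are ±7i, so y = C₁cos(7x) + C₂sin(7x).
Apply y(0) = 2: C₁ = 2. Differentiate and apply y'(0) = 7: 7·C₂ = 7, so C₂ = 1.
Particular solution: y = 2cos(7x) + sin(7x).


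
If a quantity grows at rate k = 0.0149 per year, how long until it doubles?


Exponential growth: P(t) = P₀ e^(0.0149t). Set P(t)/P₀ = 2: e^(0.0149t) = 2.
Solve: t = ln(2)/0.0149 ≈ 46.52 years.
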